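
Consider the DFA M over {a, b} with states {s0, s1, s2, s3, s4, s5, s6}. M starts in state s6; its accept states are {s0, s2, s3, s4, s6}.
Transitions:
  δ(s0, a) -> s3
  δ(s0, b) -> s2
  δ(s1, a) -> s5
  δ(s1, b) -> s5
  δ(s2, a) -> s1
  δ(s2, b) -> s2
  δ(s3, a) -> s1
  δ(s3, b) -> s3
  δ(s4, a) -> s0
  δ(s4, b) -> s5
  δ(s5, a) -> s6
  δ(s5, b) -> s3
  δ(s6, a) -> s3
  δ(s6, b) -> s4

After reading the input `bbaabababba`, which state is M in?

s6 --b--> s4
s4 --b--> s5
s5 --a--> s6
s6 --a--> s3
s3 --b--> s3
s3 --a--> s1
s1 --b--> s5
s5 --a--> s6
s6 --b--> s4
s4 --b--> s5
s5 --a--> s6

s6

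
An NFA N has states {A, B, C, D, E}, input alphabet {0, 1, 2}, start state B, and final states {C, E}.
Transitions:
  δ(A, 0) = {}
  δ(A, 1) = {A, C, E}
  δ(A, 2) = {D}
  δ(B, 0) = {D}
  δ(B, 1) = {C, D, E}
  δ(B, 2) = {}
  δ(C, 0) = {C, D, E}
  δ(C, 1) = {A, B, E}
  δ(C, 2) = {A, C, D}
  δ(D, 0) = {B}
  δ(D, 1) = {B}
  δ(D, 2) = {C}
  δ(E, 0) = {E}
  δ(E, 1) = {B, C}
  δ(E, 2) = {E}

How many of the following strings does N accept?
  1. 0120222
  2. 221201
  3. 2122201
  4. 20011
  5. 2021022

0

0120222: rejected
221201: rejected
2122201: rejected
20011: rejected
2021022: rejected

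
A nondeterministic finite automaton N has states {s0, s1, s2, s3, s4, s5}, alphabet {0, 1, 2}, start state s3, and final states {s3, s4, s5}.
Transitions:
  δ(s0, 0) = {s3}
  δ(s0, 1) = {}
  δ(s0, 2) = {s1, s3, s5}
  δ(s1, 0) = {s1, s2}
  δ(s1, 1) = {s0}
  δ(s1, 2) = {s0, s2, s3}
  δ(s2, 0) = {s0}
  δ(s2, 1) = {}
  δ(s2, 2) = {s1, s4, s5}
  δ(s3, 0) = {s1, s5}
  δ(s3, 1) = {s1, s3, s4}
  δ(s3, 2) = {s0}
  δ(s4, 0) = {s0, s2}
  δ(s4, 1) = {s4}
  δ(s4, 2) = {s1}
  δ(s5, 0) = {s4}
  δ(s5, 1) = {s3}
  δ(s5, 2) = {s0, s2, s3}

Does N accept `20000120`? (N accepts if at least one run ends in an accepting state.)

accepted

Start: {s3}
read 2: {s0}
read 0: {s3}
read 0: {s1, s5}
read 0: {s1, s2, s4}
read 0: {s0, s1, s2}
read 1: {s0}
read 2: {s1, s3, s5}
read 0: {s1, s2, s4, s5}
Reachable ∩ accepting = {s4, s5} — nonempty.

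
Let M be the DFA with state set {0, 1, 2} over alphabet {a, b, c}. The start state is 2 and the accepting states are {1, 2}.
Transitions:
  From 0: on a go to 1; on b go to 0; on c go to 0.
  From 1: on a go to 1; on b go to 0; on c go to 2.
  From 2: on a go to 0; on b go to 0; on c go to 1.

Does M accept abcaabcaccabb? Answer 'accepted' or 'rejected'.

rejected

2 --a--> 0
0 --b--> 0
0 --c--> 0
0 --a--> 1
1 --a--> 1
1 --b--> 0
0 --c--> 0
0 --a--> 1
1 --c--> 2
2 --c--> 1
1 --a--> 1
1 --b--> 0
0 --b--> 0
End in state 0, which is not an accepting state.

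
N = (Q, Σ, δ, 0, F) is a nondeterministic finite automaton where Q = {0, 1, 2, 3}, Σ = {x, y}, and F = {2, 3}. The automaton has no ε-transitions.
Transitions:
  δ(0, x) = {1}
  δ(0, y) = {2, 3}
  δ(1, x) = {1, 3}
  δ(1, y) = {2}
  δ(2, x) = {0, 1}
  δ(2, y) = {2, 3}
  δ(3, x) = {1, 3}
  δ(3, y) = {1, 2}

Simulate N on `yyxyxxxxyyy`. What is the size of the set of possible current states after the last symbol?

3

Start: {0}
read y: {2, 3}
read y: {1, 2, 3}
read x: {0, 1, 3}
read y: {1, 2, 3}
read x: {0, 1, 3}
read x: {1, 3}
read x: {1, 3}
read x: {1, 3}
read y: {1, 2}
read y: {2, 3}
read y: {1, 2, 3}
Final reachable set {1, 2, 3} has 3 states.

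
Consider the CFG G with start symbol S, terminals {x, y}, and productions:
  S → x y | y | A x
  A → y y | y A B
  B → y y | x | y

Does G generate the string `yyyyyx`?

S ⇒ Ax ⇒ yABx ⇒ yyyBx ⇒ yyyyyx

yes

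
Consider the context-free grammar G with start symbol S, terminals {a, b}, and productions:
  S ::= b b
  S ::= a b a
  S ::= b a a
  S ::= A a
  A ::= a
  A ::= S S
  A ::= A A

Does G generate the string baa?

S ⇒ baa

yes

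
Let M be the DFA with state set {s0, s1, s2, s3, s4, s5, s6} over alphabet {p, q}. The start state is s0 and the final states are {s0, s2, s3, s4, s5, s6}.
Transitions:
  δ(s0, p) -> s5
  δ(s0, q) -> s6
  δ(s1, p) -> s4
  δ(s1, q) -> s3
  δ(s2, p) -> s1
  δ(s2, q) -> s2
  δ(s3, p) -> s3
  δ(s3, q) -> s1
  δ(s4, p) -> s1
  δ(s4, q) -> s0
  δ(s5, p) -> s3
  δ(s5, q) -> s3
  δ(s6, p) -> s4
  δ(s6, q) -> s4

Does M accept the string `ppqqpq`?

rejected

s0 --p--> s5
s5 --p--> s3
s3 --q--> s1
s1 --q--> s3
s3 --p--> s3
s3 --q--> s1
End in state s1, which is not an accepting state.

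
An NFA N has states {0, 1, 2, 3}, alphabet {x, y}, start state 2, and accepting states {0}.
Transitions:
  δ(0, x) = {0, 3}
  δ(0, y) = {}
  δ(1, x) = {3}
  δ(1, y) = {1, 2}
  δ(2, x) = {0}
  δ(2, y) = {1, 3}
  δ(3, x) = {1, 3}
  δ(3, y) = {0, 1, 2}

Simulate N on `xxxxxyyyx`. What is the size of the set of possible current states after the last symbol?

Start: {2}
read x: {0}
read x: {0, 3}
read x: {0, 1, 3}
read x: {0, 1, 3}
read x: {0, 1, 3}
read y: {0, 1, 2}
read y: {1, 2, 3}
read y: {0, 1, 2, 3}
read x: {0, 1, 3}
Final reachable set {0, 1, 3} has 3 states.

3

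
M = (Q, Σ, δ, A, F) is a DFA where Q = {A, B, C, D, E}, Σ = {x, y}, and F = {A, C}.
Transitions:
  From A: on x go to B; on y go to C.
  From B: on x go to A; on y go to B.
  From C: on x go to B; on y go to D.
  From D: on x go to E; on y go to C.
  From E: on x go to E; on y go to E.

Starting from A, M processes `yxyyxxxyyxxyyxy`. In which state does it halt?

E

A --y--> C
C --x--> B
B --y--> B
B --y--> B
B --x--> A
A --x--> B
B --x--> A
A --y--> C
C --y--> D
D --x--> E
E --x--> E
E --y--> E
E --y--> E
E --x--> E
E --y--> E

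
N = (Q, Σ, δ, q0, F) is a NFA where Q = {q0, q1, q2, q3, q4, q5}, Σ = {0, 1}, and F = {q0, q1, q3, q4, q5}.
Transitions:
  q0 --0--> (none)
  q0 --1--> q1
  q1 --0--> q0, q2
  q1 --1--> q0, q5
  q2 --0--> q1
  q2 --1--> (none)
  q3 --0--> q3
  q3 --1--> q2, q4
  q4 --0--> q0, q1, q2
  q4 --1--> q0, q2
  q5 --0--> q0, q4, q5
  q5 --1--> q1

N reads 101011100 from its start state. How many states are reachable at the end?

Start: {q0}
read 1: {q1}
read 0: {q0, q2}
read 1: {q1}
read 0: {q0, q2}
read 1: {q1}
read 1: {q0, q5}
read 1: {q1}
read 0: {q0, q2}
read 0: {q1}
Final reachable set {q1} has 1 state.

1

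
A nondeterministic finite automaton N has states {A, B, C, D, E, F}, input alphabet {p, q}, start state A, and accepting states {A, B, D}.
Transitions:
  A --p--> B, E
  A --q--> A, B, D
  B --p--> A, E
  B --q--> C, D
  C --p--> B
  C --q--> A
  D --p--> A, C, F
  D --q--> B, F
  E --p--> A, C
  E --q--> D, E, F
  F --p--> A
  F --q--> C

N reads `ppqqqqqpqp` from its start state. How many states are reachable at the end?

5

Start: {A}
read p: {B, E}
read p: {A, C, E}
read q: {A, B, D, E, F}
read q: {A, B, C, D, E, F}
read q: {A, B, C, D, E, F}
read q: {A, B, C, D, E, F}
read q: {A, B, C, D, E, F}
read p: {A, B, C, E, F}
read q: {A, B, C, D, E, F}
read p: {A, B, C, E, F}
Final reachable set {A, B, C, E, F} has 5 states.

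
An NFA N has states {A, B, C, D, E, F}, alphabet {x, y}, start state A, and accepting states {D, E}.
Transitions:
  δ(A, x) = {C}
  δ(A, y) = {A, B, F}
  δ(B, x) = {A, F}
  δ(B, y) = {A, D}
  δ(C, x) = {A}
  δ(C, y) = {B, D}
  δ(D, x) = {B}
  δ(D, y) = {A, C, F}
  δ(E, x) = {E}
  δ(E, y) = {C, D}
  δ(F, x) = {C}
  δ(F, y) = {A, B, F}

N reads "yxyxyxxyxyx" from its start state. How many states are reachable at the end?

4

Start: {A}
read y: {A, B, F}
read x: {A, C, F}
read y: {A, B, D, F}
read x: {A, B, C, F}
read y: {A, B, D, F}
read x: {A, B, C, F}
read x: {A, C, F}
read y: {A, B, D, F}
read x: {A, B, C, F}
read y: {A, B, D, F}
read x: {A, B, C, F}
Final reachable set {A, B, C, F} has 4 states.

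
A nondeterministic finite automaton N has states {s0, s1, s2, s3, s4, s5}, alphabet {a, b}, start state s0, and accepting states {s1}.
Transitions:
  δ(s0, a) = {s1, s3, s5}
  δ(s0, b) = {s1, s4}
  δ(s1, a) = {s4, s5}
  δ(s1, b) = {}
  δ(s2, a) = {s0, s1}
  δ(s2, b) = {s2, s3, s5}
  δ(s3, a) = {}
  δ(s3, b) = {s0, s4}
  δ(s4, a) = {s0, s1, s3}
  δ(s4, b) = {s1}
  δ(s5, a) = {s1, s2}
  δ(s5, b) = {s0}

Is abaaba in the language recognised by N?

accepted

Start: {s0}
read a: {s1, s3, s5}
read b: {s0, s4}
read a: {s0, s1, s3, s5}
read a: {s1, s2, s3, s4, s5}
read b: {s0, s1, s2, s3, s4, s5}
read a: {s0, s1, s2, s3, s4, s5}
Reachable ∩ accepting = {s1} — nonempty.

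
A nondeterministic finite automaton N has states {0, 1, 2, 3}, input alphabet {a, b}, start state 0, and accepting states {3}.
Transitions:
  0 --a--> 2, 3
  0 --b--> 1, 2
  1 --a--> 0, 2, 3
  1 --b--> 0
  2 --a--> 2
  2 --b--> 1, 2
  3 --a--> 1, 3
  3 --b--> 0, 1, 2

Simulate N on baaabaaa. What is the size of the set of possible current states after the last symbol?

Start: {0}
read b: {1, 2}
read a: {0, 2, 3}
read a: {1, 2, 3}
read a: {0, 1, 2, 3}
read b: {0, 1, 2}
read a: {0, 2, 3}
read a: {1, 2, 3}
read a: {0, 1, 2, 3}
Final reachable set {0, 1, 2, 3} has 4 states.

4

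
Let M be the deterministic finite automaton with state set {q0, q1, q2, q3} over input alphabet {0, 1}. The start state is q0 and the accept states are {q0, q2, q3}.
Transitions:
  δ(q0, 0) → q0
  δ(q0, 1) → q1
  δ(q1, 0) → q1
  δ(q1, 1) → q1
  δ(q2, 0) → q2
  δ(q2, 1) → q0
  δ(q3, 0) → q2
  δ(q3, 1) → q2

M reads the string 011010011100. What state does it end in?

q1

q0 --0--> q0
q0 --1--> q1
q1 --1--> q1
q1 --0--> q1
q1 --1--> q1
q1 --0--> q1
q1 --0--> q1
q1 --1--> q1
q1 --1--> q1
q1 --1--> q1
q1 --0--> q1
q1 --0--> q1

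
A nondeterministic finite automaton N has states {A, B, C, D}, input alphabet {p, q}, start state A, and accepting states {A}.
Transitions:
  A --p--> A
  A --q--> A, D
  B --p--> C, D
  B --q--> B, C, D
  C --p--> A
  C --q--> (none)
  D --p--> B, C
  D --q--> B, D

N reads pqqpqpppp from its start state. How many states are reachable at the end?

Start: {A}
read p: {A}
read q: {A, D}
read q: {A, B, D}
read p: {A, B, C, D}
read q: {A, B, C, D}
read p: {A, B, C, D}
read p: {A, B, C, D}
read p: {A, B, C, D}
read p: {A, B, C, D}
Final reachable set {A, B, C, D} has 4 states.

4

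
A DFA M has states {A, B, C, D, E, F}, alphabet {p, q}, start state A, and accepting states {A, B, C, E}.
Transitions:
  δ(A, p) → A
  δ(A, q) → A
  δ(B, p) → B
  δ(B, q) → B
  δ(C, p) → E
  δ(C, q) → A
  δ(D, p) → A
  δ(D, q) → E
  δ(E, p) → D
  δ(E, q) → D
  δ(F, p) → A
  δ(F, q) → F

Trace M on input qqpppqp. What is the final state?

A

A --q--> A
A --q--> A
A --p--> A
A --p--> A
A --p--> A
A --q--> A
A --p--> A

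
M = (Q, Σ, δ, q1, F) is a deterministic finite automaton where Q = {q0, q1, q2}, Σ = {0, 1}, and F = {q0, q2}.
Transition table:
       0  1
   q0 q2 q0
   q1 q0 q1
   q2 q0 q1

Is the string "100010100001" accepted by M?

rejected

q1 --1--> q1
q1 --0--> q0
q0 --0--> q2
q2 --0--> q0
q0 --1--> q0
q0 --0--> q2
q2 --1--> q1
q1 --0--> q0
q0 --0--> q2
q2 --0--> q0
q0 --0--> q2
q2 --1--> q1
End in state q1, which is not an accepting state.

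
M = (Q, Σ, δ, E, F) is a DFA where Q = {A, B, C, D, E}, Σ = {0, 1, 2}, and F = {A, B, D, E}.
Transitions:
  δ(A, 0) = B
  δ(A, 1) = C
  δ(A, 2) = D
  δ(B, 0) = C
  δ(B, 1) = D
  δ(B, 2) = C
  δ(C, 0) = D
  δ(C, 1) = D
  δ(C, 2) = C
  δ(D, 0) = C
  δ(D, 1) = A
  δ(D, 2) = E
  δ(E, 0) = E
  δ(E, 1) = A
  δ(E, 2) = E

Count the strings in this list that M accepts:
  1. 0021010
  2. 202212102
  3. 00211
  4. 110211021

0021010: rejected
202212102: rejected
00211: rejected
110211021: accepted

1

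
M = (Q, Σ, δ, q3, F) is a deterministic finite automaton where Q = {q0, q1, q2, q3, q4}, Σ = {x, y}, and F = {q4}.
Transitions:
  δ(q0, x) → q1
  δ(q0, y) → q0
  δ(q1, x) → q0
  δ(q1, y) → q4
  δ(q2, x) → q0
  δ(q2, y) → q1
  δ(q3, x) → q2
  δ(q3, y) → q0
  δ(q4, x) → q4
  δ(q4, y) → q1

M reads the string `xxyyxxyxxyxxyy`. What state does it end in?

q0

q3 --x--> q2
q2 --x--> q0
q0 --y--> q0
q0 --y--> q0
q0 --x--> q1
q1 --x--> q0
q0 --y--> q0
q0 --x--> q1
q1 --x--> q0
q0 --y--> q0
q0 --x--> q1
q1 --x--> q0
q0 --y--> q0
q0 --y--> q0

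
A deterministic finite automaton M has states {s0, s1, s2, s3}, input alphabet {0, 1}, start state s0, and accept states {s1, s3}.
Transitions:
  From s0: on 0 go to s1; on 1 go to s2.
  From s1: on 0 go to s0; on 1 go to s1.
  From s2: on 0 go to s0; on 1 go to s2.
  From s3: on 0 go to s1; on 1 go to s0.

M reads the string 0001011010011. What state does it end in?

s0 --0--> s1
s1 --0--> s0
s0 --0--> s1
s1 --1--> s1
s1 --0--> s0
s0 --1--> s2
s2 --1--> s2
s2 --0--> s0
s0 --1--> s2
s2 --0--> s0
s0 --0--> s1
s1 --1--> s1
s1 --1--> s1

s1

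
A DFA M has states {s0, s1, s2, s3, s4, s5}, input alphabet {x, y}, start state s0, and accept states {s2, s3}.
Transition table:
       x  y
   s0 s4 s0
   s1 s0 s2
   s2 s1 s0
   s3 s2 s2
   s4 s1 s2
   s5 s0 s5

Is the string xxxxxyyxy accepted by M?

accepted

s0 --x--> s4
s4 --x--> s1
s1 --x--> s0
s0 --x--> s4
s4 --x--> s1
s1 --y--> s2
s2 --y--> s0
s0 --x--> s4
s4 --y--> s2
End in state s2, which is an accepting state.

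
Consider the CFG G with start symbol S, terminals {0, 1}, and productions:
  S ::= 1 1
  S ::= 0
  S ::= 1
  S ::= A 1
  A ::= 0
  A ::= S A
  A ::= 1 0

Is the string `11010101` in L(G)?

S ⇒ A1 ⇒ SA1 ⇒ 1A1 ⇒ 1SA1 ⇒ 1A1A1 ⇒ 1101A1 ⇒ 1101SA1 ⇒ 1101A1A1 ⇒ 110101A1 ⇒ 11010101

yes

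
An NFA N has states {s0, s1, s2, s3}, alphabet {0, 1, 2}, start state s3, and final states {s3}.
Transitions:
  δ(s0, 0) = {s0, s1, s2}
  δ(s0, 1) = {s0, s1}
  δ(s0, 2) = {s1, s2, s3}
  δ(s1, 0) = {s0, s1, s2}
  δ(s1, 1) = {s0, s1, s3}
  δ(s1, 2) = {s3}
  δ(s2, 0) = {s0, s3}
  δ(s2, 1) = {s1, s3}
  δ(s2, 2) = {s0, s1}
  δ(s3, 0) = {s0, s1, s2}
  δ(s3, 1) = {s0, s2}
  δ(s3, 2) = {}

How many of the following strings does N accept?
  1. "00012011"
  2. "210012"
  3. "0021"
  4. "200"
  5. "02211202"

"00012011": accepted
"210012": rejected
"0021": accepted
"200": rejected
"02211202": accepted

3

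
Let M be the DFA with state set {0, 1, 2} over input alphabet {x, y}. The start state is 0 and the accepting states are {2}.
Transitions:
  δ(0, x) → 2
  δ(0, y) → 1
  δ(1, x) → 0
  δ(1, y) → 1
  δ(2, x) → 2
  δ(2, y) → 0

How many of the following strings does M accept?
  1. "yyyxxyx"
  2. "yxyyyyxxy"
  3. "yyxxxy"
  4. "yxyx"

"yyyxxyx": accepted
"yxyyyyxxy": rejected
"yyxxxy": rejected
"yxyx": rejected

1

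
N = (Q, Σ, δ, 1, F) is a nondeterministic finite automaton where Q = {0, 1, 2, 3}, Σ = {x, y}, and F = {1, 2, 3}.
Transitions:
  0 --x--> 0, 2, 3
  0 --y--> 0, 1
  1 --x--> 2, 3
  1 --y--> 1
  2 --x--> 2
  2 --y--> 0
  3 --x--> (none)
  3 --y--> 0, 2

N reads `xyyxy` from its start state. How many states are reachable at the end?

Start: {1}
read x: {2, 3}
read y: {0, 2}
read y: {0, 1}
read x: {0, 2, 3}
read y: {0, 1, 2}
Final reachable set {0, 1, 2} has 3 states.

3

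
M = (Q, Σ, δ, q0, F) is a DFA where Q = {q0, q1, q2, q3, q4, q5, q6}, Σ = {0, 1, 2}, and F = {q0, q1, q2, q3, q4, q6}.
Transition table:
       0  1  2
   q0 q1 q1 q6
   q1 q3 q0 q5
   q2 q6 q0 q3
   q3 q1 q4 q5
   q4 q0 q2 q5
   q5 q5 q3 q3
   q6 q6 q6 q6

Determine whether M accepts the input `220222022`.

accepted

q0 --2--> q6
q6 --2--> q6
q6 --0--> q6
q6 --2--> q6
q6 --2--> q6
q6 --2--> q6
q6 --0--> q6
q6 --2--> q6
q6 --2--> q6
End in state q6, which is an accepting state.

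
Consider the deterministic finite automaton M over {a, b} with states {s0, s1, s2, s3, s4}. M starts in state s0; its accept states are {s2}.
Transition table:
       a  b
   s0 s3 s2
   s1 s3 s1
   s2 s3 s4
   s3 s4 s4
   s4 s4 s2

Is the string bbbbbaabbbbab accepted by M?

accepted

s0 --b--> s2
s2 --b--> s4
s4 --b--> s2
s2 --b--> s4
s4 --b--> s2
s2 --a--> s3
s3 --a--> s4
s4 --b--> s2
s2 --b--> s4
s4 --b--> s2
s2 --b--> s4
s4 --a--> s4
s4 --b--> s2
End in state s2, which is an accepting state.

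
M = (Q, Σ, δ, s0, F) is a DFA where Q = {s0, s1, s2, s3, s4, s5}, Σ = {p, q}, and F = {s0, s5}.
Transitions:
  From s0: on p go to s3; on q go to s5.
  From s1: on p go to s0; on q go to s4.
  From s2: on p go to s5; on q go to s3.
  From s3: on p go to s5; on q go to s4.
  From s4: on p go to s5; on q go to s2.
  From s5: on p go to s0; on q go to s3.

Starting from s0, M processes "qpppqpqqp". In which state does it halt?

s5

s0 --q--> s5
s5 --p--> s0
s0 --p--> s3
s3 --p--> s5
s5 --q--> s3
s3 --p--> s5
s5 --q--> s3
s3 --q--> s4
s4 --p--> s5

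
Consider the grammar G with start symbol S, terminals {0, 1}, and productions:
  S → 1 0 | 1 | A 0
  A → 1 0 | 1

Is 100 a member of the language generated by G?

S ⇒ A0 ⇒ 100

yes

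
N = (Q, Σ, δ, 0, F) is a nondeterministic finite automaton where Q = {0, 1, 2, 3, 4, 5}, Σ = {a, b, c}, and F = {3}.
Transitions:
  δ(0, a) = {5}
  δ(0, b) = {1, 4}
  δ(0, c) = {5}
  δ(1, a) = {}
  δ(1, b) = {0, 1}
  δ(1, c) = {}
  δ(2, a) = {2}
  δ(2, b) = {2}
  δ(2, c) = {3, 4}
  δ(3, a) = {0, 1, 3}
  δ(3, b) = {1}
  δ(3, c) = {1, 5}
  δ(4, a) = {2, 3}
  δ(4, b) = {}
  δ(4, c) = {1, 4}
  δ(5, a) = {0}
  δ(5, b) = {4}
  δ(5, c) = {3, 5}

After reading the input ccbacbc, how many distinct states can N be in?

3

Start: {0}
read c: {5}
read c: {3, 5}
read b: {1, 4}
read a: {2, 3}
read c: {1, 3, 4, 5}
read b: {0, 1, 4}
read c: {1, 4, 5}
Final reachable set {1, 4, 5} has 3 states.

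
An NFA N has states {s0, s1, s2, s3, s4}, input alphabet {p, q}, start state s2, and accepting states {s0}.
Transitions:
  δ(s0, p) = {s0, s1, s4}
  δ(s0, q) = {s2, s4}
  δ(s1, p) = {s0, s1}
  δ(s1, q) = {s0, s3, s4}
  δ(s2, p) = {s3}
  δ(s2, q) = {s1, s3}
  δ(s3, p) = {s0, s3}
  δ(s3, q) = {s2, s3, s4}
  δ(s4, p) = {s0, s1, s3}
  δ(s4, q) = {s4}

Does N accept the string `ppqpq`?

Start: {s2}
read p: {s3}
read p: {s0, s3}
read q: {s2, s3, s4}
read p: {s0, s1, s3}
read q: {s0, s2, s3, s4}
Reachable ∩ accepting = {s0} — nonempty.

accepted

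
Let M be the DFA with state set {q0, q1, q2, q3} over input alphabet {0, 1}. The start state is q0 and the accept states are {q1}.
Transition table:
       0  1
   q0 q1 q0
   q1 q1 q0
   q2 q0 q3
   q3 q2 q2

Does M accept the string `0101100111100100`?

accepted

q0 --0--> q1
q1 --1--> q0
q0 --0--> q1
q1 --1--> q0
q0 --1--> q0
q0 --0--> q1
q1 --0--> q1
q1 --1--> q0
q0 --1--> q0
q0 --1--> q0
q0 --1--> q0
q0 --0--> q1
q1 --0--> q1
q1 --1--> q0
q0 --0--> q1
q1 --0--> q1
End in state q1, which is an accepting state.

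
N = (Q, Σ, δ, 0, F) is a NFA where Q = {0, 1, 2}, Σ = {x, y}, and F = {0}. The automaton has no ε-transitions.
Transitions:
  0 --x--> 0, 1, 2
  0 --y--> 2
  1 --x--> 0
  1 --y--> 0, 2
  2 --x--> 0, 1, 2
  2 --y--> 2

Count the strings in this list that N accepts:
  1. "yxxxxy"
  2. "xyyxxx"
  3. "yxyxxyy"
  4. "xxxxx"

3

"yxxxxy": accepted
"xyyxxx": accepted
"yxyxxyy": rejected
"xxxxx": accepted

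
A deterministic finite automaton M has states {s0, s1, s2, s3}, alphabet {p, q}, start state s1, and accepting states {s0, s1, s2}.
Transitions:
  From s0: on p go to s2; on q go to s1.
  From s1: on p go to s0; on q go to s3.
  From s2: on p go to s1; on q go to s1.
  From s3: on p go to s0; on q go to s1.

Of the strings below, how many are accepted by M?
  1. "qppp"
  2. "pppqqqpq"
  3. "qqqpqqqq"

2

"qppp": accepted
"pppqqqpq": accepted
"qqqpqqqq": rejected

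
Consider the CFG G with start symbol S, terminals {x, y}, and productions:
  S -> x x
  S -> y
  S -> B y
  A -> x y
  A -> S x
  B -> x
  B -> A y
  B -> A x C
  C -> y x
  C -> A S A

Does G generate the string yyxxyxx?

no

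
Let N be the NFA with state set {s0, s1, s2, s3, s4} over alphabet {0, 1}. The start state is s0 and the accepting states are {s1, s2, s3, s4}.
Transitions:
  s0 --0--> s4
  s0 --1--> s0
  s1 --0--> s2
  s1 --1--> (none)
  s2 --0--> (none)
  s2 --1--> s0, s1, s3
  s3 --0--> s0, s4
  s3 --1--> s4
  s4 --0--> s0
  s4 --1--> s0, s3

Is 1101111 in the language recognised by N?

Start: {s0}
read 1: {s0}
read 1: {s0}
read 0: {s4}
read 1: {s0, s3}
read 1: {s0, s4}
read 1: {s0, s3}
read 1: {s0, s4}
Reachable ∩ accepting = {s4} — nonempty.

accepted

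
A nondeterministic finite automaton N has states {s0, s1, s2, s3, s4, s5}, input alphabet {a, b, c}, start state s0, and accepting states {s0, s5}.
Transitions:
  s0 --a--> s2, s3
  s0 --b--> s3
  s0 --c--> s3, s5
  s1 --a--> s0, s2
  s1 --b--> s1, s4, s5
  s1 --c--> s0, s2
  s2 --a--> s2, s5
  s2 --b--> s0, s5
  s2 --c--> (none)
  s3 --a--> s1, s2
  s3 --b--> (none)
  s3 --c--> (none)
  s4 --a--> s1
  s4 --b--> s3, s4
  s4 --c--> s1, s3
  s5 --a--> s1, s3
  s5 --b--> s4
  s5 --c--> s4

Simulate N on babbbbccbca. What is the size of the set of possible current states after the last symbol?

Start: {s0}
read b: {s3}
read a: {s1, s2}
read b: {s0, s1, s4, s5}
read b: {s1, s3, s4, s5}
read b: {s1, s3, s4, s5}
read b: {s1, s3, s4, s5}
read c: {s0, s1, s2, s3, s4}
read c: {s0, s1, s2, s3, s5}
read b: {s0, s1, s3, s4, s5}
read c: {s0, s1, s2, s3, s4, s5}
read a: {s0, s1, s2, s3, s5}
Final reachable set {s0, s1, s2, s3, s5} has 5 states.

5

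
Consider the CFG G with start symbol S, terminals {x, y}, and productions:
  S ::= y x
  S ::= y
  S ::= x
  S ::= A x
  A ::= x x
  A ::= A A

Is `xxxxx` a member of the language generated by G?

S ⇒ Ax ⇒ AAx ⇒ xxAx ⇒ xxxxx

yes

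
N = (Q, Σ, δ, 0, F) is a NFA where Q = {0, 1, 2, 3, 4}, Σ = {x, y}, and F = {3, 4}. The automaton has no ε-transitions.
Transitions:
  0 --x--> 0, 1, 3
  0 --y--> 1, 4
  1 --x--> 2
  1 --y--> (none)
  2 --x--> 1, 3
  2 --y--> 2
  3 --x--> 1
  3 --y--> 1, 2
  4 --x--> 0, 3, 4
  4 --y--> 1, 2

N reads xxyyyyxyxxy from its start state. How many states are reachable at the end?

2

Start: {0}
read x: {0, 1, 3}
read x: {0, 1, 2, 3}
read y: {1, 2, 4}
read y: {1, 2}
read y: {2}
read y: {2}
read x: {1, 3}
read y: {1, 2}
read x: {1, 2, 3}
read x: {1, 2, 3}
read y: {1, 2}
Final reachable set {1, 2} has 2 states.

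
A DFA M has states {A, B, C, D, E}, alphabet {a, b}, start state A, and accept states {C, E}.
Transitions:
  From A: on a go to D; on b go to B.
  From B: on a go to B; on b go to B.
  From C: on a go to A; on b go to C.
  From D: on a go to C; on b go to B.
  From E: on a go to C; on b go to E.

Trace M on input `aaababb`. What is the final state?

A --a--> D
D --a--> C
C --a--> A
A --b--> B
B --a--> B
B --b--> B
B --b--> B

B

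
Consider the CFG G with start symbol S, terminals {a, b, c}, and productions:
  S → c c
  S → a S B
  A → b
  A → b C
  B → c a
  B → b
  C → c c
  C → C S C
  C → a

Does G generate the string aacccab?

S ⇒ aSB ⇒ aaSBB ⇒ aaccBB ⇒ aacccaB ⇒ aacccab

yes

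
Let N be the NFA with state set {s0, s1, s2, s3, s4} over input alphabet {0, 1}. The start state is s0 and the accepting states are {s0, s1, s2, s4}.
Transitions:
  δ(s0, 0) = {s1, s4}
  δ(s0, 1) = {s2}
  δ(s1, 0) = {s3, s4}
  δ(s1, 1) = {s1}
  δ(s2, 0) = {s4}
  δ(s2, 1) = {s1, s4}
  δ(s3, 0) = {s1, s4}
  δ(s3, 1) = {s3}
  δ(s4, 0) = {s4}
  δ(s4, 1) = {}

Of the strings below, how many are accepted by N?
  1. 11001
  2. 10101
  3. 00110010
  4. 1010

11001: accepted
10101: rejected
00110010: accepted
1010: rejected

2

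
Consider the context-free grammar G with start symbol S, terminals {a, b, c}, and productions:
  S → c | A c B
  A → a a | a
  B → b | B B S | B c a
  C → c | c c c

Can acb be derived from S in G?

yes

S ⇒ AcB ⇒ acB ⇒ acb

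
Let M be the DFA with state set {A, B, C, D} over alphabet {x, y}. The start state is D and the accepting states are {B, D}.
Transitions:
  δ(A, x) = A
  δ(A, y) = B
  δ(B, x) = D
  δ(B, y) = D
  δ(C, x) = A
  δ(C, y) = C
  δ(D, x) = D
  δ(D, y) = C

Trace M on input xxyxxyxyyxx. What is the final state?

D --x--> D
D --x--> D
D --y--> C
C --x--> A
A --x--> A
A --y--> B
B --x--> D
D --y--> C
C --y--> C
C --x--> A
A --x--> A

A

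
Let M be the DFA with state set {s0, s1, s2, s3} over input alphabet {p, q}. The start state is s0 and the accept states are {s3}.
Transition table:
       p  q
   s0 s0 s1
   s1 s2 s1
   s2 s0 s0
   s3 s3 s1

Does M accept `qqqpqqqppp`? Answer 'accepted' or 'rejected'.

s0 --q--> s1
s1 --q--> s1
s1 --q--> s1
s1 --p--> s2
s2 --q--> s0
s0 --q--> s1
s1 --q--> s1
s1 --p--> s2
s2 --p--> s0
s0 --p--> s0
End in state s0, which is not an accepting state.

rejected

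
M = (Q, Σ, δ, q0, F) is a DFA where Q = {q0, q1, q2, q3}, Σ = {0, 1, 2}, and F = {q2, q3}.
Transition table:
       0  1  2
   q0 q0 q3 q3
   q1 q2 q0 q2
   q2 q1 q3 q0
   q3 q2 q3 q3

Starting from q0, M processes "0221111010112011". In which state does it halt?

q0 --0--> q0
q0 --2--> q3
q3 --2--> q3
q3 --1--> q3
q3 --1--> q3
q3 --1--> q3
q3 --1--> q3
q3 --0--> q2
q2 --1--> q3
q3 --0--> q2
q2 --1--> q3
q3 --1--> q3
q3 --2--> q3
q3 --0--> q2
q2 --1--> q3
q3 --1--> q3

q3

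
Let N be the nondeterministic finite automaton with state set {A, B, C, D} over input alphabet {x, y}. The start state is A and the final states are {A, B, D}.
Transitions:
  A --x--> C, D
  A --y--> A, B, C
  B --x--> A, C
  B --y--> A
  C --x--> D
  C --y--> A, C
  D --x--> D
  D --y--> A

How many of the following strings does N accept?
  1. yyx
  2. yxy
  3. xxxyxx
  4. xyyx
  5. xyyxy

yyx: accepted
yxy: accepted
xxxyxx: accepted
xyyx: accepted
xyyxy: accepted

5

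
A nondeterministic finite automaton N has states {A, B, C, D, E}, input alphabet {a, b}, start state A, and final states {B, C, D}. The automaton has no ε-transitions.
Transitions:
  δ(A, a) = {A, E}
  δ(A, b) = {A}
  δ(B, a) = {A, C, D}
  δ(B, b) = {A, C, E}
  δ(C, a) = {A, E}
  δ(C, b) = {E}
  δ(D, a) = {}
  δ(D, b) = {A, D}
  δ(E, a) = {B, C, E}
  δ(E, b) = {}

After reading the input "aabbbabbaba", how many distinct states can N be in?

2

Start: {A}
read a: {A, E}
read a: {A, B, C, E}
read b: {A, C, E}
read b: {A, E}
read b: {A}
read a: {A, E}
read b: {A}
read b: {A}
read a: {A, E}
read b: {A}
read a: {A, E}
Final reachable set {A, E} has 2 states.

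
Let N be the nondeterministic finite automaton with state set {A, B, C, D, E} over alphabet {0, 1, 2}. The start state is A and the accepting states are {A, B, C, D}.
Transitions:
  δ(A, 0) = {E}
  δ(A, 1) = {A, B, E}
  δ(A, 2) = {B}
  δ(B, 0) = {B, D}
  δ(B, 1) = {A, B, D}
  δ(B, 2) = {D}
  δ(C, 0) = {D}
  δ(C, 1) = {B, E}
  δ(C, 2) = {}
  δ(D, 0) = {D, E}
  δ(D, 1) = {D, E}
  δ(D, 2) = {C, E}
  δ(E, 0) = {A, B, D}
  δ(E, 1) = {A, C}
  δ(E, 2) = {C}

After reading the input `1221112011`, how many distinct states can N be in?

5

Start: {A}
read 1: {A, B, E}
read 2: {B, C, D}
read 2: {C, D, E}
read 1: {A, B, C, D, E}
read 1: {A, B, C, D, E}
read 1: {A, B, C, D, E}
read 2: {B, C, D, E}
read 0: {A, B, D, E}
read 1: {A, B, C, D, E}
read 1: {A, B, C, D, E}
Final reachable set {A, B, C, D, E} has 5 states.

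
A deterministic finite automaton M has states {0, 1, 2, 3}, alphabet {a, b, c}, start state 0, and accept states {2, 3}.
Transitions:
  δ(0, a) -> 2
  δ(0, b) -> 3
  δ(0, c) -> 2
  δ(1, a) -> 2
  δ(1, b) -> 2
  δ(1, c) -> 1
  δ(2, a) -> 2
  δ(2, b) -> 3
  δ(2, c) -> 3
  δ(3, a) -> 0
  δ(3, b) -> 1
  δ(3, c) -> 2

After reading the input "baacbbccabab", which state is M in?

0 --b--> 3
3 --a--> 0
0 --a--> 2
2 --c--> 3
3 --b--> 1
1 --b--> 2
2 --c--> 3
3 --c--> 2
2 --a--> 2
2 --b--> 3
3 --a--> 0
0 --b--> 3

3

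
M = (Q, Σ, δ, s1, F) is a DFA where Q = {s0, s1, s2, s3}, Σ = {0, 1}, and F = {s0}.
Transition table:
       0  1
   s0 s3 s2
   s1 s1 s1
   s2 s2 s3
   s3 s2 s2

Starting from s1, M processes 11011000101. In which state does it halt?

s1

s1 --1--> s1
s1 --1--> s1
s1 --0--> s1
s1 --1--> s1
s1 --1--> s1
s1 --0--> s1
s1 --0--> s1
s1 --0--> s1
s1 --1--> s1
s1 --0--> s1
s1 --1--> s1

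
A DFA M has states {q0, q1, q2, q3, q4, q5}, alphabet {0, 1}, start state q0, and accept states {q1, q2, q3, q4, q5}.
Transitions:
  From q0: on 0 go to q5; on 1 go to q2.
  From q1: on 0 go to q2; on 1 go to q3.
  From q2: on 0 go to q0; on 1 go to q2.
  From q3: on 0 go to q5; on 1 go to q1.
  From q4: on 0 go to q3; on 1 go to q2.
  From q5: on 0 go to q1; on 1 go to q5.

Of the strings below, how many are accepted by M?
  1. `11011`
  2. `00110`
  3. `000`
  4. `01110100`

`11011`: accepted
`00110`: accepted
`000`: accepted
`01110100`: accepted

4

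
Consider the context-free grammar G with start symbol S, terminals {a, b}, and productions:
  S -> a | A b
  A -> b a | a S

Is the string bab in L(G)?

S ⇒ Ab ⇒ bab

yes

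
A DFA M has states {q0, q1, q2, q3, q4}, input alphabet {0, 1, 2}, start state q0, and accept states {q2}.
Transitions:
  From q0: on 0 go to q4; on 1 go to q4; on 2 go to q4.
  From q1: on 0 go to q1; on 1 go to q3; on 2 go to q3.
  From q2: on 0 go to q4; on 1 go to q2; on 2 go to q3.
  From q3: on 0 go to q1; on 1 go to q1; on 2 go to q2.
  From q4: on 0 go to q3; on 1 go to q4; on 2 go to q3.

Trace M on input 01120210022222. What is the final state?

q0 --0--> q4
q4 --1--> q4
q4 --1--> q4
q4 --2--> q3
q3 --0--> q1
q1 --2--> q3
q3 --1--> q1
q1 --0--> q1
q1 --0--> q1
q1 --2--> q3
q3 --2--> q2
q2 --2--> q3
q3 --2--> q2
q2 --2--> q3

q3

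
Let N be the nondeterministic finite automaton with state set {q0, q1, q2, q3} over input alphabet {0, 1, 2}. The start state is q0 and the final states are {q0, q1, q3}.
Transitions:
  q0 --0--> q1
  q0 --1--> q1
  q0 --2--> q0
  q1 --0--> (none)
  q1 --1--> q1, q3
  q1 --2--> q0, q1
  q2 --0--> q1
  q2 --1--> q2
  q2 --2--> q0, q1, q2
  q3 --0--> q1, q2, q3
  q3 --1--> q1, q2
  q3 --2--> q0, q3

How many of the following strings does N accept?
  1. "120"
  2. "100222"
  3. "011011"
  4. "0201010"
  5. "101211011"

"120": accepted
"100222": rejected
"011011": accepted
"0201010": accepted
"101211011": rejected

3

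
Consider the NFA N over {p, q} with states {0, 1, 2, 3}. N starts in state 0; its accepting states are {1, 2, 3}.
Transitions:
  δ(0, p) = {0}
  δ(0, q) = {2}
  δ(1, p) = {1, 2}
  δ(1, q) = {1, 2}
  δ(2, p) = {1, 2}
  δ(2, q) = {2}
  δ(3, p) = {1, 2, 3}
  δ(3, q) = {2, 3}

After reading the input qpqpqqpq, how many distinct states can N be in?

2

Start: {0}
read q: {2}
read p: {1, 2}
read q: {1, 2}
read p: {1, 2}
read q: {1, 2}
read q: {1, 2}
read p: {1, 2}
read q: {1, 2}
Final reachable set {1, 2} has 2 states.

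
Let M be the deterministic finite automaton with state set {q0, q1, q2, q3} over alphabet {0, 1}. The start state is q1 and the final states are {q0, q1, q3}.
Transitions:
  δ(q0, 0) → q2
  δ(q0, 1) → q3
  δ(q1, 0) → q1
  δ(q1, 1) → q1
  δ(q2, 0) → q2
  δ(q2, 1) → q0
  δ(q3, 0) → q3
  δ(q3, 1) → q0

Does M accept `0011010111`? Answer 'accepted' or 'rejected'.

q1 --0--> q1
q1 --0--> q1
q1 --1--> q1
q1 --1--> q1
q1 --0--> q1
q1 --1--> q1
q1 --0--> q1
q1 --1--> q1
q1 --1--> q1
q1 --1--> q1
End in state q1, which is an accepting state.

accepted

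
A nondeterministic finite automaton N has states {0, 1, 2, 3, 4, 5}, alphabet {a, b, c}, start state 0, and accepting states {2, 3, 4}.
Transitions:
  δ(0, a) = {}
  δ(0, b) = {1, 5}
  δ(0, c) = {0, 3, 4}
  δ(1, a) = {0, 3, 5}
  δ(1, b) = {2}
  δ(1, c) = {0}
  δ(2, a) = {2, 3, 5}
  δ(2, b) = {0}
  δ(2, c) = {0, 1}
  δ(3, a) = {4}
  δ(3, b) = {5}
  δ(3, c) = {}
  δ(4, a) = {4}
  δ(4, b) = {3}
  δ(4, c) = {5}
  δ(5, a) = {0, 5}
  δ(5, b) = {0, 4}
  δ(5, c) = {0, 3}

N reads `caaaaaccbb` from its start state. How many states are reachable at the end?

Start: {0}
read c: {0, 3, 4}
read a: {4}
read a: {4}
read a: {4}
read a: {4}
read a: {4}
read c: {5}
read c: {0, 3}
read b: {1, 5}
read b: {0, 2, 4}
Final reachable set {0, 2, 4} has 3 states.

3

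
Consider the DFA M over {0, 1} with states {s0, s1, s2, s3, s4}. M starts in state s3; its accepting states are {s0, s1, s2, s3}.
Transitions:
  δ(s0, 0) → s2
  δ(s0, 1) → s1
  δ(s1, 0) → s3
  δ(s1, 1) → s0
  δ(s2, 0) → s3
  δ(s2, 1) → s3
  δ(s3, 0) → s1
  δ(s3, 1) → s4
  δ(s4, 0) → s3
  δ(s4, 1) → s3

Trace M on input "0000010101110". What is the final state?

s2

s3 --0--> s1
s1 --0--> s3
s3 --0--> s1
s1 --0--> s3
s3 --0--> s1
s1 --1--> s0
s0 --0--> s2
s2 --1--> s3
s3 --0--> s1
s1 --1--> s0
s0 --1--> s1
s1 --1--> s0
s0 --0--> s2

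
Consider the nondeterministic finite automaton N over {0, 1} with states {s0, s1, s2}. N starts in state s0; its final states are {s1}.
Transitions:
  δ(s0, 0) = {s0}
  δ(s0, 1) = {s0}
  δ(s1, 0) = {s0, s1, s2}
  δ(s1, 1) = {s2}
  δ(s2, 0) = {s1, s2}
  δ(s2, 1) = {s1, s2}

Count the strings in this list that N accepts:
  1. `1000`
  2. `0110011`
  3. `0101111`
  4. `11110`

0

`1000`: rejected
`0110011`: rejected
`0101111`: rejected
`11110`: rejected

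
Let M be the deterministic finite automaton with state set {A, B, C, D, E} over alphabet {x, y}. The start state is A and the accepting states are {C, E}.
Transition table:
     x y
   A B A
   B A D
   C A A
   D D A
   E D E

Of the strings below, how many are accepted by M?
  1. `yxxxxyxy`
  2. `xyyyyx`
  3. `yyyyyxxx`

`yxxxxyxy`: rejected
`xyyyyx`: rejected
`yyyyyxxx`: rejected

0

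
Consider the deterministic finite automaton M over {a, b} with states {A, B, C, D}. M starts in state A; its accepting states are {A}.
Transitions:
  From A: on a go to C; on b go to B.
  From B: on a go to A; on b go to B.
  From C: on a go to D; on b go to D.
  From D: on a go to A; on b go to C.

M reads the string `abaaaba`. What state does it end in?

A --a--> C
C --b--> D
D --a--> A
A --a--> C
C --a--> D
D --b--> C
C --a--> D

D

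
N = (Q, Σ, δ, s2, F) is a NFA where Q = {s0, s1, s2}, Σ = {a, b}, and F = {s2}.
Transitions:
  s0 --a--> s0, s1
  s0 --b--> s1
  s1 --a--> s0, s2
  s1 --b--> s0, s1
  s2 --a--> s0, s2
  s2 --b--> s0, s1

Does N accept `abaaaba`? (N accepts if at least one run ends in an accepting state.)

accepted

Start: {s2}
read a: {s0, s2}
read b: {s0, s1}
read a: {s0, s1, s2}
read a: {s0, s1, s2}
read a: {s0, s1, s2}
read b: {s0, s1}
read a: {s0, s1, s2}
Reachable ∩ accepting = {s2} — nonempty.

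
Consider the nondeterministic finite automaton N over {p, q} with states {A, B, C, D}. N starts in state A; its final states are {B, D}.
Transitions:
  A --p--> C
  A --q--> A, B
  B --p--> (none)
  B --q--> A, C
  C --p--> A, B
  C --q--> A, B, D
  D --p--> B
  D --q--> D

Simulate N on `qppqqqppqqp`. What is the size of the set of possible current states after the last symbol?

Start: {A}
read q: {A, B}
read p: {C}
read p: {A, B}
read q: {A, B, C}
read q: {A, B, C, D}
read q: {A, B, C, D}
read p: {A, B, C}
read p: {A, B, C}
read q: {A, B, C, D}
read q: {A, B, C, D}
read p: {A, B, C}
Final reachable set {A, B, C} has 3 states.

3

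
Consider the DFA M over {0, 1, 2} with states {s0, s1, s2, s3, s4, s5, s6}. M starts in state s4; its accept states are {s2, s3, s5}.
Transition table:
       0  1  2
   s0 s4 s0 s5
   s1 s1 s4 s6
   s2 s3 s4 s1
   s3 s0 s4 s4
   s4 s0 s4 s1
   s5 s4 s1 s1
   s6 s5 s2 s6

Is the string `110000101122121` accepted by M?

s4 --1--> s4
s4 --1--> s4
s4 --0--> s0
s0 --0--> s4
s4 --0--> s0
s0 --0--> s4
s4 --1--> s4
s4 --0--> s0
s0 --1--> s0
s0 --1--> s0
s0 --2--> s5
s5 --2--> s1
s1 --1--> s4
s4 --2--> s1
s1 --1--> s4
End in state s4, which is not an accepting state.

rejected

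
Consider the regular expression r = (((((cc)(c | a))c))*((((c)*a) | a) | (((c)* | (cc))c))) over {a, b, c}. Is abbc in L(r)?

no

No split of abbc into u·v has ((((cc)(c|a))c))* matching u and ((((c)*a)|a)|(((c)*|(cc))c)) matching v.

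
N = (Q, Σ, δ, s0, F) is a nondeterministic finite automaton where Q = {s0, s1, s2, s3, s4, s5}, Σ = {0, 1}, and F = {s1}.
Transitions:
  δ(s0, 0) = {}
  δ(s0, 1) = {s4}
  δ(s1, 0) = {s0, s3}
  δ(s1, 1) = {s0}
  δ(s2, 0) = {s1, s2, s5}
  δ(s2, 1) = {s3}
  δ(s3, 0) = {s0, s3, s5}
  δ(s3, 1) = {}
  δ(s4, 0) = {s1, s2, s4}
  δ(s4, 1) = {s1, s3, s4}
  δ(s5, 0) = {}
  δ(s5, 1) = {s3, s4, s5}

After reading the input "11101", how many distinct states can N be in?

5

Start: {s0}
read 1: {s4}
read 1: {s1, s3, s4}
read 1: {s0, s1, s3, s4}
read 0: {s0, s1, s2, s3, s4, s5}
read 1: {s0, s1, s3, s4, s5}
Final reachable set {s0, s1, s3, s4, s5} has 5 states.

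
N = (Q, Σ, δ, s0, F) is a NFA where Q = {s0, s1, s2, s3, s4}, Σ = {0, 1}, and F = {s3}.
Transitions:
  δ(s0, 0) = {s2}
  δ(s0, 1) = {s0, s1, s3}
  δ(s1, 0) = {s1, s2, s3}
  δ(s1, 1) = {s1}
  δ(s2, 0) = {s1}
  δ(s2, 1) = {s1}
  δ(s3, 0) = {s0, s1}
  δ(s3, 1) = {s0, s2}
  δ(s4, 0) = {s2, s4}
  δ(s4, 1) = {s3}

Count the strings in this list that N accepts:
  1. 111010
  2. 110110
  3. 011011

111010: accepted
110110: accepted
011011: accepted

3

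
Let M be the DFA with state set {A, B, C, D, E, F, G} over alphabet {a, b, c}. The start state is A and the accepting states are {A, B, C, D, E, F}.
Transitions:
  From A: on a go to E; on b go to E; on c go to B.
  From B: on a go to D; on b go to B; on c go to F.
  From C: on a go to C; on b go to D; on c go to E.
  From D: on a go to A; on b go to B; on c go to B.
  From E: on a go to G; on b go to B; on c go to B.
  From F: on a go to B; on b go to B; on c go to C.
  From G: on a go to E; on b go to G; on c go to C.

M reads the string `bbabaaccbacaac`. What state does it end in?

B

A --b--> E
E --b--> B
B --a--> D
D --b--> B
B --a--> D
D --a--> A
A --c--> B
B --c--> F
F --b--> B
B --a--> D
D --c--> B
B --a--> D
D --a--> A
A --c--> B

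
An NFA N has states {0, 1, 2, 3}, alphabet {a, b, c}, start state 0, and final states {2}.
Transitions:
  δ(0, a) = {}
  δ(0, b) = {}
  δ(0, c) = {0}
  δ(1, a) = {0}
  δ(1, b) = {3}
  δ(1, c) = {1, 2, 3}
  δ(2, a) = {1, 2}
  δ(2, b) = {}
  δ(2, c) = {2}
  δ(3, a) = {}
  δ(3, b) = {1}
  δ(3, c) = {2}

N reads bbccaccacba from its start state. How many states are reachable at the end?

0

Start: {0}
read b: {}
The reachable set is empty and stays empty for the remaining 10 symbols.
Final reachable set {} has 0 states.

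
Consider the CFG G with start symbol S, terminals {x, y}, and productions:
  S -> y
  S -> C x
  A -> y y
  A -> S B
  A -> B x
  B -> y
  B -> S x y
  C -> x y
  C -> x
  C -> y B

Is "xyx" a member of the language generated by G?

yes

S ⇒ Cx ⇒ xyx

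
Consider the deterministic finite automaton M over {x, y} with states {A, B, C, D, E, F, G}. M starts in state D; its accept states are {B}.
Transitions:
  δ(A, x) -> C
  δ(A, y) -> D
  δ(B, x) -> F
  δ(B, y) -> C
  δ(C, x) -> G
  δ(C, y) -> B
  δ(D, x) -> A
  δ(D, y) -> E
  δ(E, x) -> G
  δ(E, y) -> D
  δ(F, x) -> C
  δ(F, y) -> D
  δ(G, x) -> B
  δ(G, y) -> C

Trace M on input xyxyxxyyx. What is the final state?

G

D --x--> A
A --y--> D
D --x--> A
A --y--> D
D --x--> A
A --x--> C
C --y--> B
B --y--> C
C --x--> G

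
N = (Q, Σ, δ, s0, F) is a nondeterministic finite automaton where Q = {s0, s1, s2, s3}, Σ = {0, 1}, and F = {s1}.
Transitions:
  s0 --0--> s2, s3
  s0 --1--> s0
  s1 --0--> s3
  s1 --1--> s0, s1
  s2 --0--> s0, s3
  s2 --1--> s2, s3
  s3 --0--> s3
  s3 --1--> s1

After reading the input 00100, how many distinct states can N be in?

Start: {s0}
read 0: {s2, s3}
read 0: {s0, s3}
read 1: {s0, s1}
read 0: {s2, s3}
read 0: {s0, s3}
Final reachable set {s0, s3} has 2 states.

2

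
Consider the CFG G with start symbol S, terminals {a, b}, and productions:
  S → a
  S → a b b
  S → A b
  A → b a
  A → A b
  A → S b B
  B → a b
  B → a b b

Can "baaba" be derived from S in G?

no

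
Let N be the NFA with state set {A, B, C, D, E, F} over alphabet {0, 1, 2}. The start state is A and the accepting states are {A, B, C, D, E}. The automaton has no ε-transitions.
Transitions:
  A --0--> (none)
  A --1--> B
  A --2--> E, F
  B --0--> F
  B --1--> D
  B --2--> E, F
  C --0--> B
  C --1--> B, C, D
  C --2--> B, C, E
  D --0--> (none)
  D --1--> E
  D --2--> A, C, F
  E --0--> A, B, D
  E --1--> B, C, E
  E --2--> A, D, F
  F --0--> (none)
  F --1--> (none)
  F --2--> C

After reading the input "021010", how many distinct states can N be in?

Start: {A}
read 0: {}
The reachable set is empty and stays empty for the remaining 5 symbols.
Final reachable set {} has 0 states.

0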